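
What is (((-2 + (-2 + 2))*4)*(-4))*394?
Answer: 12608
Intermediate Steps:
(((-2 + (-2 + 2))*4)*(-4))*394 = (((-2 + 0)*4)*(-4))*394 = (-2*4*(-4))*394 = -8*(-4)*394 = 32*394 = 12608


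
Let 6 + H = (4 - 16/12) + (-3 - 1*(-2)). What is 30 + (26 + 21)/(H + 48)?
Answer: 4071/131 ≈ 31.076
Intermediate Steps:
H = -13/3 (H = -6 + ((4 - 16/12) + (-3 - 1*(-2))) = -6 + ((4 - 16*1/12) + (-3 + 2)) = -6 + ((4 - 4/3) - 1) = -6 + (8/3 - 1) = -6 + 5/3 = -13/3 ≈ -4.3333)
30 + (26 + 21)/(H + 48) = 30 + (26 + 21)/(-13/3 + 48) = 30 + 47/(131/3) = 30 + (3/131)*47 = 30 + 141/131 = 4071/131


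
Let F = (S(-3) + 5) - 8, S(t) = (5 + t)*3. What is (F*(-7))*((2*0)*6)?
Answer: 0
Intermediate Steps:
S(t) = 15 + 3*t
F = 3 (F = ((15 + 3*(-3)) + 5) - 8 = ((15 - 9) + 5) - 8 = (6 + 5) - 8 = 11 - 8 = 3)
(F*(-7))*((2*0)*6) = (3*(-7))*((2*0)*6) = -0*6 = -21*0 = 0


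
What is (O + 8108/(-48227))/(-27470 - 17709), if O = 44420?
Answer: -2142235232/2178847633 ≈ -0.98320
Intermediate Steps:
(O + 8108/(-48227))/(-27470 - 17709) = (44420 + 8108/(-48227))/(-27470 - 17709) = (44420 + 8108*(-1/48227))/(-45179) = (44420 - 8108/48227)*(-1/45179) = (2142235232/48227)*(-1/45179) = -2142235232/2178847633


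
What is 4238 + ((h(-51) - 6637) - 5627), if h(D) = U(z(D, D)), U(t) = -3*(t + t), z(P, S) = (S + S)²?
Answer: -70450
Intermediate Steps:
z(P, S) = 4*S² (z(P, S) = (2*S)² = 4*S²)
U(t) = -6*t
h(D) = -24*D²
4238 + ((h(-51) - 6637) - 5627) = 4238 + ((-24*(-51)² - 6637) - 5627) = 4238 + ((-24*2601 - 6637) - 5627) = 4238 + ((-62424 - 6637) - 5627) = 4238 + (-69061 - 5627) = 4238 - 74688 = -70450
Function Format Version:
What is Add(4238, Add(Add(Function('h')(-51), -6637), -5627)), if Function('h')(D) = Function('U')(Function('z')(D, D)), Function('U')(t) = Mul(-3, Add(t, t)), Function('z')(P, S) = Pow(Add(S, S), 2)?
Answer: -70450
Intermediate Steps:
Function('z')(P, S) = Mul(4, Pow(S, 2)) (Function('z')(P, S) = Pow(Mul(2, S), 2) = Mul(4, Pow(S, 2)))
Function('U')(t) = Mul(-6, t) (Function('U')(t) = Mul(-3, Mul(2, t)) = Mul(-6, t))
Function('h')(D) = Mul(-24, Pow(D, 2)) (Function('h')(D) = Mul(-6, Mul(4, Pow(D, 2))) = Mul(-24, Pow(D, 2)))
Add(4238, Add(Add(Function('h')(-51), -6637), -5627)) = Add(4238, Add(Add(Mul(-24, Pow(-51, 2)), -6637), -5627)) = Add(4238, Add(Add(Mul(-24, 2601), -6637), -5627)) = Add(4238, Add(Add(-62424, -6637), -5627)) = Add(4238, Add(-69061, -5627)) = Add(4238, -74688) = -70450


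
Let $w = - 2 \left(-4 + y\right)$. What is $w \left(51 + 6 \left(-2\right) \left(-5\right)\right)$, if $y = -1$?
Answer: $1110$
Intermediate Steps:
$w = 10$ ($w = - 2 \left(-4 - 1\right) = \left(-2\right) \left(-5\right) = 10$)
$w \left(51 + 6 \left(-2\right) \left(-5\right)\right) = 10 \left(51 + 6 \left(-2\right) \left(-5\right)\right) = 10 \left(51 - -60\right) = 10 \left(51 + 60\right) = 10 \cdot 111 = 1110$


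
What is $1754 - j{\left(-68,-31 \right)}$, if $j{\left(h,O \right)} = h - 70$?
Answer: $1892$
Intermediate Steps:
$j{\left(h,O \right)} = -70 + h$
$1754 - j{\left(-68,-31 \right)} = 1754 - \left(-70 - 68\right) = 1754 - -138 = 1754 + 138 = 1892$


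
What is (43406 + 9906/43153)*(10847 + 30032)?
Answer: 76570823792096/43153 ≈ 1.7744e+9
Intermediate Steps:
(43406 + 9906/43153)*(10847 + 30032) = (43406 + 9906*(1/43153))*40879 = (43406 + 9906/43153)*40879 = (1873109024/43153)*40879 = 76570823792096/43153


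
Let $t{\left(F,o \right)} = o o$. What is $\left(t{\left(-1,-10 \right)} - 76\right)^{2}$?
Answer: $576$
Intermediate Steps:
$t{\left(F,o \right)} = o^{2}$
$\left(t{\left(-1,-10 \right)} - 76\right)^{2} = \left(\left(-10\right)^{2} - 76\right)^{2} = \left(100 - 76\right)^{2} = 24^{2} = 576$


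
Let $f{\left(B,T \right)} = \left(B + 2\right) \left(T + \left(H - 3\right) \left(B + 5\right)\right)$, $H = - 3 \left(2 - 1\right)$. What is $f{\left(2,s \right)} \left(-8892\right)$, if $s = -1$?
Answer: $1529424$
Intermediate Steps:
$H = -3$ ($H = \left(-3\right) 1 = -3$)
$f{\left(B,T \right)} = \left(2 + B\right) \left(-30 + T - 6 B\right)$ ($f{\left(B,T \right)} = \left(B + 2\right) \left(T + \left(-3 - 3\right) \left(B + 5\right)\right) = \left(2 + B\right) \left(T - 6 \left(5 + B\right)\right) = \left(2 + B\right) \left(T - \left(30 + 6 B\right)\right) = \left(2 + B\right) \left(-30 + T - 6 B\right)$)
$f{\left(2,s \right)} \left(-8892\right) = \left(-60 - 84 - 6 \cdot 2^{2} + 2 \left(-1\right) + 2 \left(-1\right)\right) \left(-8892\right) = \left(-60 - 84 - 24 - 2 - 2\right) \left(-8892\right) = \left(-172\right) \left(-8892\right) = 1529424$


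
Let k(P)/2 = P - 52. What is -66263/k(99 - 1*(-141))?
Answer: -66263/376 ≈ -176.23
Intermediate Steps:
k(P) = -104 + 2*P (k(P) = 2*(P - 52) = 2*(-52 + P) = -104 + 2*P)
-66263/k(99 - 1*(-141)) = -66263/(-104 + 2*(99 - 1*(-141))) = -66263/(-104 + 2*(99 + 141)) = -66263/(-104 + 2*240) = -66263/(-104 + 480) = -66263/376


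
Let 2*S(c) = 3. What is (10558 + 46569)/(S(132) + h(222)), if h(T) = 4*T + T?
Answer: 114254/2223 ≈ 51.396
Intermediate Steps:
S(c) = 3/2 (S(c) = (½)*3 = 3/2)
h(T) = 5*T
(10558 + 46569)/(S(132) + h(222)) = (10558 + 46569)/(3/2 + 5*222) = 57127/(3/2 + 1110) = 57127/(2223/2) = 57127*(2/2223) = 114254/2223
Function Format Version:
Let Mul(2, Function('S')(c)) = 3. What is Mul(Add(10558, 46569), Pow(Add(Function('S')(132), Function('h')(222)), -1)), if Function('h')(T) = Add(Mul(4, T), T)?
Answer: Rational(114254, 2223) ≈ 51.396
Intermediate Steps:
Function('S')(c) = Rational(3, 2) (Function('S')(c) = Mul(Rational(1, 2), 3) = Rational(3, 2))
Function('h')(T) = Mul(5, T)
Mul(Add(10558, 46569), Pow(Add(Function('S')(132), Function('h')(222)), -1)) = Mul(Add(10558, 46569), Pow(Add(Rational(3, 2), Mul(5, 222)), -1)) = Mul(57127, Pow(Add(Rational(3, 2), 1110), -1)) = Mul(57127, Pow(Rational(2223, 2), -1)) = Mul(57127, Rational(2, 2223)) = Rational(114254, 2223)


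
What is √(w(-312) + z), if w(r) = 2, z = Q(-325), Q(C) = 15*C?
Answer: I*√4873 ≈ 69.807*I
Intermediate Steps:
z = -4875 (z = 15*(-325) = -4875)
√(w(-312) + z) = √(2 - 4875) = √(-4873) = I*√4873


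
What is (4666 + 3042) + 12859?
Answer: 20567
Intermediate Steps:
(4666 + 3042) + 12859 = 7708 + 12859 = 20567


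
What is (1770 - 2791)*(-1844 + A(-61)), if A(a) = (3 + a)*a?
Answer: -1729574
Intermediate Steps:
A(a) = a*(3 + a)
(1770 - 2791)*(-1844 + A(-61)) = (1770 - 2791)*(-1844 - 61*(3 - 61)) = -1021*(-1844 - 61*(-58)) = -1021*(-1844 + 3538) = -1021*1694 = -1729574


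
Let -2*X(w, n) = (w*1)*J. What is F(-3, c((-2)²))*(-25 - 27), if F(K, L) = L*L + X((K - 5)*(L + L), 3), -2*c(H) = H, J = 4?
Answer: 3120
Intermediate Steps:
X(w, n) = -2*w (X(w, n) = -w*1*4/2 = -w*4/2 = -2*w)
c(H) = -H/2
F(K, L) = L² - 4*L*(-5 + K) (F(K, L) = L*L - 2*(K - 5)*(L + L) = L² - 2*(-5 + K)*2*L = L² - 4*L*(-5 + K))
F(-3, c((-2)²))*(-25 - 27) = ((-½*(-2)²)*(20 - ½*(-2)² - 4*(-3)))*(-25 - 27) = ((-½*4)*(20 - ½*4 + 12))*(-52) = -2*(20 - 2 + 12)*(-52) = -2*30*(-52) = -60*(-52) = 3120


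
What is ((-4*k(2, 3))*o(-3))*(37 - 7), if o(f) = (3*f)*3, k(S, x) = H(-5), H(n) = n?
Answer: -16200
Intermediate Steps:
k(S, x) = -5
o(f) = 9*f
((-4*k(2, 3))*o(-3))*(37 - 7) = ((-4*(-5))*(9*(-3)))*(37 - 7) = (20*(-27))*30 = -540*30 = -16200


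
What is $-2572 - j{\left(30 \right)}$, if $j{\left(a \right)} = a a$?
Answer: $-3472$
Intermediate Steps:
$j{\left(a \right)} = a^{2}$
$-2572 - j{\left(30 \right)} = -2572 - 30^{2} = -2572 - 900 = -3472$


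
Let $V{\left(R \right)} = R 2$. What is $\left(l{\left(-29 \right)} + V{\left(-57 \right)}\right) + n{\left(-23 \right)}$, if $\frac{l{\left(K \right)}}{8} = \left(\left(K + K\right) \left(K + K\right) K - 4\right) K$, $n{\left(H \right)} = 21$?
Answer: $22633827$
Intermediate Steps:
$V{\left(R \right)} = 2 R$
$l{\left(K \right)} = 8 K \left(-4 + 4 K^{3}\right)$ ($l{\left(K \right)} = 8 \left(\left(K + K\right) \left(K + K\right) K - 4\right) K = 8 \left(2 K 2 K K - 4\right) K = 8 \left(4 K^{2} K - 4\right) K = 8 \left(4 K^{3} - 4\right) K = 8 \left(-4 + 4 K^{3}\right) K = 8 K \left(-4 + 4 K^{3}\right)$)
$\left(l{\left(-29 \right)} + V{\left(-57 \right)}\right) + n{\left(-23 \right)} = \left(32 \left(-29\right) \left(-1 + \left(-29\right)^{3}\right) + 2 \left(-57\right)\right) + 21 = \left(32 \left(-29\right) \left(-1 - 24389\right) - 114\right) + 21 = \left(32 \left(-29\right) \left(-24390\right) - 114\right) + 21 = \left(22633920 - 114\right) + 21 = 22633806 + 21 = 22633827$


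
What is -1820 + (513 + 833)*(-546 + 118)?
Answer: -577908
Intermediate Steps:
-1820 + (513 + 833)*(-546 + 118) = -1820 + 1346*(-428) = -1820 - 576088 = -577908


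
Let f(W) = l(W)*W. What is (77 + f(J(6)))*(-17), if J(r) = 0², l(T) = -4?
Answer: -1309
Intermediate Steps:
J(r) = 0
f(W) = -4*W
(77 + f(J(6)))*(-17) = (77 - 4*0)*(-17) = (77 + 0)*(-17) = 77*(-17) = -1309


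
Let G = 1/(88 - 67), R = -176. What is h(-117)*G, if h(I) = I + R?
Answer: -293/21 ≈ -13.952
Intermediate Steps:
h(I) = -176 + I (h(I) = I - 176 = -176 + I)
G = 1/21 ≈ 0.047619
h(-117)*G = (-176 - 117)*(1/21) = -293*1/21 = -293/21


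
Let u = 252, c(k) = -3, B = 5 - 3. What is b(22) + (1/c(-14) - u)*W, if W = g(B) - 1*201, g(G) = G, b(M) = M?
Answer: 150709/3 ≈ 50236.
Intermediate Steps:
B = 2
W = -199 (W = 2 - 1*201 = 2 - 201 = -199)
b(22) + (1/c(-14) - u)*W = 22 + (1/(-3) - 1*252)*(-199) = 22 + (-⅓ - 252)*(-199) = 22 - 757/3*(-199) = 22 + 150643/3 = 150709/3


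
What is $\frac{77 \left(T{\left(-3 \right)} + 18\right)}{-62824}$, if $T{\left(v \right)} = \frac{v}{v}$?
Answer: $- \frac{1463}{62824} \approx -0.023287$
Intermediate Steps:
$T{\left(v \right)} = 1$
$\frac{77 \left(T{\left(-3 \right)} + 18\right)}{-62824} = \frac{77 \left(1 + 18\right)}{-62824} = 77 \cdot 19 \left(- \frac{1}{62824}\right) = 1463 \left(- \frac{1}{62824}\right) = - \frac{1463}{62824}$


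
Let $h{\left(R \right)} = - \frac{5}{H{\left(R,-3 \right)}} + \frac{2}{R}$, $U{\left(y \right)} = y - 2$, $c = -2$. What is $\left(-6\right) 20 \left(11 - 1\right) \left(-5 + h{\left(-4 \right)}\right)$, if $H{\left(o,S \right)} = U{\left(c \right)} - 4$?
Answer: $5850$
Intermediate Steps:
$U{\left(y \right)} = -2 + y$
$H{\left(o,S \right)} = -8$ ($H{\left(o,S \right)} = \left(-2 - 2\right) - 4 = -4 - 4 = -8$)
$h{\left(R \right)} = \frac{5}{8} + \frac{2}{R}$ ($h{\left(R \right)} = - \frac{5}{-8} + \frac{2}{R} = \left(-5\right) \left(- \frac{1}{8}\right) + \frac{2}{R} = \frac{5}{8} + \frac{2}{R}$)
$\left(-6\right) 20 \left(11 - 1\right) \left(-5 + h{\left(-4 \right)}\right) = \left(-6\right) 20 \left(11 - 1\right) \left(-5 + \left(\frac{5}{8} + \frac{2}{-4}\right)\right) = - 120 \cdot 10 \left(-5 + \left(\frac{5}{8} + 2 \left(- \frac{1}{4}\right)\right)\right) = - 120 \cdot 10 \left(-5 + \left(\frac{5}{8} - \frac{1}{2}\right)\right) = - 120 \cdot 10 \left(-5 + \frac{1}{8}\right) = - 120 \cdot 10 \left(- \frac{39}{8}\right) = \left(-120\right) \left(- \frac{195}{4}\right) = 5850$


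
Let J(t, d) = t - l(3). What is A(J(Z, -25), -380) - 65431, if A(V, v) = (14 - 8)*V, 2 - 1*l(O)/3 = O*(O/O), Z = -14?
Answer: -65497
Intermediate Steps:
l(O) = 6 - 3*O (l(O) = 6 - 3*O*O/O = 6 - 3*O)
J(t, d) = 3 + t (J(t, d) = t - (6 - 3*3) = t - (6 - 9) = t - 1*(-3) = t + 3 = 3 + t)
A(V, v) = 6*V
A(J(Z, -25), -380) - 65431 = 6*(3 - 14) - 65431 = 6*(-11) - 65431 = -66 - 65431 = -65497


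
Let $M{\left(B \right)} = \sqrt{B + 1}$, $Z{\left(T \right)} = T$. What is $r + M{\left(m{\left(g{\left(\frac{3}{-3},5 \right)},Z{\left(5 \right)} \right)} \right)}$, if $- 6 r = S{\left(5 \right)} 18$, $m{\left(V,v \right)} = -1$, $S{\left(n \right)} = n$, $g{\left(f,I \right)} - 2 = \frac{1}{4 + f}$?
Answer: $-15$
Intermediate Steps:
$g{\left(f,I \right)} = 2 + \frac{1}{4 + f}$
$r = -15$ ($r = - \frac{5 \cdot 18}{6} = \left(- \frac{1}{6}\right) 90 = -15$)
$M{\left(B \right)} = \sqrt{1 + B}$
$r + M{\left(m{\left(g{\left(\frac{3}{-3},5 \right)},Z{\left(5 \right)} \right)} \right)} = -15 + \sqrt{1 - 1} = -15 + \sqrt{0} = -15 + 0 = -15$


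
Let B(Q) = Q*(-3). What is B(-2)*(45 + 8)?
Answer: 318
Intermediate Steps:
B(Q) = -3*Q
B(-2)*(45 + 8) = (-3*(-2))*(45 + 8) = 6*53 = 318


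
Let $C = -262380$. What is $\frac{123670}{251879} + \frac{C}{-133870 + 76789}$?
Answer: $\frac{24382406430}{4792501733} \approx 5.0876$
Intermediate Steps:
$\frac{123670}{251879} + \frac{C}{-133870 + 76789} = \frac{123670}{251879} - \frac{262380}{-133870 + 76789} = 123670 \cdot \frac{1}{251879} - \frac{262380}{-57081} = \frac{123670}{251879} - - \frac{87460}{19027} = \frac{123670}{251879} + \frac{87460}{19027} = \frac{24382406430}{4792501733}$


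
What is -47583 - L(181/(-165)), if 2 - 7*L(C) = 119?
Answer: -332964/7 ≈ -47566.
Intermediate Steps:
L(C) = -117/7 (L(C) = 2/7 - ⅐*119 = 2/7 - 17 = -117/7)
-47583 - L(181/(-165)) = -47583 - 1*(-117/7) = -47583 + 117/7 = -332964/7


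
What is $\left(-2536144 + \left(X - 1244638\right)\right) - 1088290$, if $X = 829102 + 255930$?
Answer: $-3784040$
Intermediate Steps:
$X = 1085032$
$\left(-2536144 + \left(X - 1244638\right)\right) - 1088290 = \left(-2536144 + \left(1085032 - 1244638\right)\right) - 1088290 = \left(-2536144 - 159606\right) - 1088290 = -2695750 - 1088290 = -3784040$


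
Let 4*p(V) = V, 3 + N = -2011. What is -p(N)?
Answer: 1007/2 ≈ 503.50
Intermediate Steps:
N = -2014 (N = -3 - 2011 = -2014)
p(V) = V/4
-p(N) = -(-2014)/4 = -1*(-1007/2) = 1007/2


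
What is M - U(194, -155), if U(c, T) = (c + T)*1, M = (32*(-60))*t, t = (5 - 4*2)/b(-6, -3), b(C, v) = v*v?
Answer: 601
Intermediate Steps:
b(C, v) = v²
t = -⅓ (t = (5 - 4*2)/((-3)²) = (5 - 8)/9 = -3*⅑ = -⅓ ≈ -0.33333)
M = 640 (M = (32*(-60))*(-⅓) = -1920*(-⅓) = 640)
U(c, T) = T + c (U(c, T) = (T + c)*1 = T + c)
M - U(194, -155) = 640 - (-155 + 194) = 640 - 1*39 = 640 - 39 = 601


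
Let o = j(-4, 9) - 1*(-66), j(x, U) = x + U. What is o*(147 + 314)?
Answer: 32731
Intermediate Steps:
j(x, U) = U + x
o = 71 (o = (9 - 4) - 1*(-66) = 5 + 66 = 71)
o*(147 + 314) = 71*(147 + 314) = 71*461 = 32731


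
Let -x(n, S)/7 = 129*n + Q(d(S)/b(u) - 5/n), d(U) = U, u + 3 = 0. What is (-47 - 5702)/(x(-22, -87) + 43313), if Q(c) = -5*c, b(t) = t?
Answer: -126478/1412443 ≈ -0.089546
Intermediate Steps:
u = -3 (u = -3 + 0 = -3)
x(n, S) = -903*n - 175/n - 35*S/3 (x(n, S) = -7*(129*n - 5*(S/(-3) - 5/n)) = -7*(129*n - 5*(S*(-1/3) - 5/n)) = -7*(129*n - 5*(-S/3 - 5/n)) = -7*(129*n - 5*(-5/n - S/3)) = -7*(129*n + (25/n + 5*S/3)) = -7*(25/n + 129*n + 5*S/3) = -903*n - 175/n - 35*S/3)
(-47 - 5702)/(x(-22, -87) + 43313) = (-47 - 5702)/((-903*(-22) - 175/(-22) - 35/3*(-87)) + 43313) = -5749/((19866 - 175*(-1/22) + 1015) + 43313) = -5749/((19866 + 175/22 + 1015) + 43313) = -5749/(459557/22 + 43313) = -5749/1412443/22 = -5749*22/1412443 = -126478/1412443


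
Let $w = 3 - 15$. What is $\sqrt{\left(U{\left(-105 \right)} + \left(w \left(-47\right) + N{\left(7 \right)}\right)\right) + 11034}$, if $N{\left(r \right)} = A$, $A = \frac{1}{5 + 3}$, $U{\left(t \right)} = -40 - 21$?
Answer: $\frac{\sqrt{184594}}{4} \approx 107.41$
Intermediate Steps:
$U{\left(t \right)} = -61$ ($U{\left(t \right)} = -40 - 21 = -61$)
$A = \frac{1}{8} \approx 0.125$
$N{\left(r \right)} = \frac{1}{8}$
$w = -12$ ($w = 3 - 15 = -12$)
$\sqrt{\left(U{\left(-105 \right)} + \left(w \left(-47\right) + N{\left(7 \right)}\right)\right) + 11034} = \sqrt{\left(-61 + \left(\left(-12\right) \left(-47\right) + \frac{1}{8}\right)\right) + 11034} = \sqrt{\left(-61 + \left(564 + \frac{1}{8}\right)\right) + 11034} = \sqrt{\left(-61 + \frac{4513}{8}\right) + 11034} = \sqrt{\frac{4025}{8} + 11034} = \sqrt{\frac{92297}{8}} = \frac{\sqrt{184594}}{4}$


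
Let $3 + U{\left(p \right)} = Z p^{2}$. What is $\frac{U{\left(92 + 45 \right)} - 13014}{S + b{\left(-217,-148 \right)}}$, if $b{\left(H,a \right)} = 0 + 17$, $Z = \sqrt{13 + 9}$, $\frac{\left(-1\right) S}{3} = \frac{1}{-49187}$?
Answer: $- \frac{640267179}{836182} + \frac{923190803 \sqrt{22}}{836182} \approx 4412.8$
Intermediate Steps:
$S = \frac{3}{49187}$ ($S = - \frac{3}{-49187} = \left(-3\right) \left(- \frac{1}{49187}\right) = \frac{3}{49187} \approx 6.0992 \cdot 10^{-5}$)
$Z = \sqrt{22} \approx 4.6904$
$U{\left(p \right)} = -3 + \sqrt{22} p^{2}$
$b{\left(H,a \right)} = 17$
$\frac{U{\left(92 + 45 \right)} - 13014}{S + b{\left(-217,-148 \right)}} = \frac{\left(-3 + \sqrt{22} \left(92 + 45\right)^{2}\right) - 13014}{\frac{3}{49187} + 17} = \frac{\left(-3 + \sqrt{22} \cdot 137^{2}\right) - 13014}{\frac{836182}{49187}} = \left(\left(-3 + \sqrt{22} \cdot 18769\right) - 13014\right) \frac{49187}{836182} = \left(\left(-3 + 18769 \sqrt{22}\right) - 13014\right) \frac{49187}{836182} = \left(-13017 + 18769 \sqrt{22}\right) \frac{49187}{836182} = - \frac{640267179}{836182} + \frac{923190803 \sqrt{22}}{836182}$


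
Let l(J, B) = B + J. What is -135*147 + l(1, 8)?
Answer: -19836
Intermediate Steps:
-135*147 + l(1, 8) = -135*147 + (8 + 1) = -19845 + 9 = -19836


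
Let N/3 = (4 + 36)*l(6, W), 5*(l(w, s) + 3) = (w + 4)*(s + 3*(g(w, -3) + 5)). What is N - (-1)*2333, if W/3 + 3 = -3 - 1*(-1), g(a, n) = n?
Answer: -187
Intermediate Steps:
W = -15 (W = -9 + 3*(-3 - 1*(-1)) = -9 + 3*(-3 + 1) = -9 + 3*(-2) = -9 - 6 = -15)
l(w, s) = -3 + (4 + w)*(6 + s)/5 (l(w, s) = -3 + ((w + 4)*(s + 3*(-3 + 5)))/5 = -3 + ((4 + w)*(s + 3*2))/5 = -3 + ((4 + w)*(s + 6))/5 = -3 + ((4 + w)*(6 + s))/5 = -3 + (4 + w)*(6 + s)/5)
N = -2520 (N = 3*((4 + 36)*(9/5 + (⅘)*(-15) + (6/5)*6 + (⅕)*(-15)*6)) = 3*(40*(9/5 - 12 + 36/5 - 18)) = 3*(40*(-21)) = 3*(-840) = -2520)
N - (-1)*2333 = -2520 - (-1)*2333 = -2520 - 1*(-2333) = -2520 + 2333 = -187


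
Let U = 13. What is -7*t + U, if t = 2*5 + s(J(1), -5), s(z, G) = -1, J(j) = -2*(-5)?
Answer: -50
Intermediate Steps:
J(j) = 10
t = 9 (t = 2*5 - 1 = 10 - 1 = 9)
-7*t + U = -7*9 + 13 = -63 + 13 = -50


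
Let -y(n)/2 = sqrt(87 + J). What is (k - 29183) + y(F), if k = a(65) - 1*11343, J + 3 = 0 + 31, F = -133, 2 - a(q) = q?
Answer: -40589 - 2*sqrt(115) ≈ -40610.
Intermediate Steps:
a(q) = 2 - q
J = 28 (J = -3 + (0 + 31) = -3 + 31 = 28)
y(n) = -2*sqrt(115) (y(n) = -2*sqrt(87 + 28) = -2*sqrt(115))
k = -11406 (k = (2 - 1*65) - 1*11343 = (2 - 65) - 11343 = -63 - 11343 = -11406)
(k - 29183) + y(F) = (-11406 - 29183) - 2*sqrt(115) = -40589 - 2*sqrt(115)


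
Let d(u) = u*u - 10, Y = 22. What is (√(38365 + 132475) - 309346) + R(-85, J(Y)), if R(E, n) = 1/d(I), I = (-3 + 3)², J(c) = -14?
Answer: -3093461/10 + 2*√42710 ≈ -3.0893e+5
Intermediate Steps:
I = 0 (I = 0² = 0)
d(u) = -10 + u² (d(u) = u² - 10 = -10 + u²)
R(E, n) = -⅒ (R(E, n) = 1/(-10 + 0²) = 1/(-10 + 0) = 1/(-10) = -⅒)
(√(38365 + 132475) - 309346) + R(-85, J(Y)) = (√(38365 + 132475) - 309346) - ⅒ = (√170840 - 309346) - ⅒ = (2*√42710 - 309346) - ⅒ = (-309346 + 2*√42710) - ⅒ = -3093461/10 + 2*√42710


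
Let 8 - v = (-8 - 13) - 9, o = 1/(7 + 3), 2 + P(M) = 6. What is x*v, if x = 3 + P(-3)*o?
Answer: 646/5 ≈ 129.20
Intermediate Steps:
P(M) = 4 (P(M) = -2 + 6 = 4)
o = ⅒ (o = 1/10 = ⅒ ≈ 0.10000)
x = 17/5 (x = 3 + 4*(⅒) = 3 + ⅖ = 17/5 ≈ 3.4000)
v = 38 (v = 8 - ((-8 - 13) - 9) = 8 - (-21 - 9) = 8 - 1*(-30) = 8 + 30 = 38)
x*v = (17/5)*38 = 646/5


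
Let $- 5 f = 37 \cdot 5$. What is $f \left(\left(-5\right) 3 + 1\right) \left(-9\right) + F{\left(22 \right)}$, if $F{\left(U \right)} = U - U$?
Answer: $-4662$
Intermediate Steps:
$F{\left(U \right)} = 0$
$f = -37$ ($f = - \frac{37 \cdot 5}{5} = \left(- \frac{1}{5}\right) 185 = -37$)
$f \left(\left(-5\right) 3 + 1\right) \left(-9\right) + F{\left(22 \right)} = - 37 \left(\left(-5\right) 3 + 1\right) \left(-9\right) + 0 = - 37 \left(-15 + 1\right) \left(-9\right) + 0 = - 37 \left(\left(-14\right) \left(-9\right)\right) + 0 = \left(-37\right) 126 + 0 = -4662 + 0 = -4662$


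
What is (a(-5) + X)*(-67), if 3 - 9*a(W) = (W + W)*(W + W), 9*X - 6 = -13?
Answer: 6968/9 ≈ 774.22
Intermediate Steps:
X = -7/9 (X = ⅔ + (⅑)*(-13) = ⅔ - 13/9 = -7/9 ≈ -0.77778)
a(W) = ⅓ - 4*W²/9 (a(W) = ⅓ - (W + W)*(W + W)/9 = ⅓ - 2*W*2*W/9 = ⅓ - 4*W²/9)
(a(-5) + X)*(-67) = ((⅓ - 4/9*(-5)²) - 7/9)*(-67) = ((⅓ - 4/9*25) - 7/9)*(-67) = ((⅓ - 100/9) - 7/9)*(-67) = (-97/9 - 7/9)*(-67) = -104/9*(-67) = 6968/9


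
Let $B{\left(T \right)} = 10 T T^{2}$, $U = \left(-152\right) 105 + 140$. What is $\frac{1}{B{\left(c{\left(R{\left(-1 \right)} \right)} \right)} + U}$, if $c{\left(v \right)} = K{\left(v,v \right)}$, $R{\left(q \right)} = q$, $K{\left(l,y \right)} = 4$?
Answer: $- \frac{1}{15180} \approx -6.5876 \cdot 10^{-5}$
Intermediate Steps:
$U = -15820$ ($U = -15960 + 140 = -15820$)
$c{\left(v \right)} = 4$
$B{\left(T \right)} = 10 T^{3}$
$\frac{1}{B{\left(c{\left(R{\left(-1 \right)} \right)} \right)} + U} = \frac{1}{10 \cdot 4^{3} - 15820} = \frac{1}{10 \cdot 64 - 15820} = \frac{1}{640 - 15820} = \frac{1}{-15180} = - \frac{1}{15180}$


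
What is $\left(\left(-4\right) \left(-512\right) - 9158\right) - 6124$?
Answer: $-13234$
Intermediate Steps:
$\left(\left(-4\right) \left(-512\right) - 9158\right) - 6124 = \left(2048 - 9158\right) - 6124 = -7110 - 6124 = -13234$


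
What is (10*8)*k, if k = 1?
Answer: 80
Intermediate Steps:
(10*8)*k = (10*8)*1 = 80*1 = 80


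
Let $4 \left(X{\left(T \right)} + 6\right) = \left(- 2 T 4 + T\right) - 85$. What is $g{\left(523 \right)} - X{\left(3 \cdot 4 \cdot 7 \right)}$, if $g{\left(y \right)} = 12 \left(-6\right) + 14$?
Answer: $\frac{465}{4} \approx 116.25$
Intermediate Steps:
$g{\left(y \right)} = -58$ ($g{\left(y \right)} = -72 + 14 = -58$)
$X{\left(T \right)} = - \frac{109}{4} - \frac{7 T}{4}$ ($X{\left(T \right)} = -6 + \frac{\left(- 2 T 4 + T\right) - 85}{4} = -6 + \frac{\left(- 8 T + T\right) - 85}{4} = -6 + \frac{- 7 T - 85}{4} = -6 + \frac{-85 - 7 T}{4} = -6 - \left(\frac{85}{4} + \frac{7 T}{4}\right) = - \frac{109}{4} - \frac{7 T}{4}$)
$g{\left(523 \right)} - X{\left(3 \cdot 4 \cdot 7 \right)} = -58 - \left(- \frac{109}{4} - \frac{7 \cdot 3 \cdot 4 \cdot 7}{4}\right) = -58 - \left(- \frac{109}{4} - \frac{7 \cdot 12 \cdot 7}{4}\right) = -58 - \left(- \frac{109}{4} - 147\right) = -58 - - \frac{697}{4} = -58 + \frac{697}{4} = \frac{465}{4}$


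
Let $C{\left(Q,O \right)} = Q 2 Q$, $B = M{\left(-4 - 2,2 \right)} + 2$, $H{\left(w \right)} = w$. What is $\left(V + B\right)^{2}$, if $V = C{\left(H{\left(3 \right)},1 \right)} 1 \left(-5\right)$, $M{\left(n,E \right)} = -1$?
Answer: $7921$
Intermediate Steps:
$B = 1$ ($B = -1 + 2 = 1$)
$C{\left(Q,O \right)} = 2 Q^{2}$ ($C{\left(Q,O \right)} = 2 Q Q = 2 Q^{2}$)
$V = -90$ ($V = 2 \cdot 3^{2} \cdot 1 \left(-5\right) = 2 \cdot 9 \cdot 1 \left(-5\right) = 18 \cdot 1 \left(-5\right) = 18 \left(-5\right) = -90$)
$\left(V + B\right)^{2} = \left(-90 + 1\right)^{2} = \left(-89\right)^{2} = 7921$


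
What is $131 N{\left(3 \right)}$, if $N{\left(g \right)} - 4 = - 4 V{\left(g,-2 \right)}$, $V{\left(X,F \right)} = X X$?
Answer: $-4192$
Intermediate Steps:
$V{\left(X,F \right)} = X^{2}$
$N{\left(g \right)} = 4 - 4 g^{2}$
$131 N{\left(3 \right)} = 131 \left(4 - 4 \cdot 3^{2}\right) = 131 \left(4 - 36\right) = 131 \left(-32\right) = -4192$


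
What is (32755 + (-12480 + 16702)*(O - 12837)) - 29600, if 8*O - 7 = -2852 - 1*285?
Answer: -111693033/2 ≈ -5.5847e+7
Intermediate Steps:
O = -1565/4 (O = 7/8 + (-2852 - 1*285)/8 = 7/8 + (-2852 - 285)/8 = 7/8 + (⅛)*(-3137) = 7/8 - 3137/8 = -1565/4 ≈ -391.25)
(32755 + (-12480 + 16702)*(O - 12837)) - 29600 = (32755 + (-12480 + 16702)*(-1565/4 - 12837)) - 29600 = (32755 + 4222*(-52913/4)) - 29600 = (32755 - 111699343/2) - 29600 = -111633833/2 - 29600 = -111693033/2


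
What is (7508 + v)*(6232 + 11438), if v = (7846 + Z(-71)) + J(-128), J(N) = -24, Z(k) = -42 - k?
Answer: 271393530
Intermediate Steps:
v = 7851 (v = (7846 + (-42 - 1*(-71))) - 24 = (7846 + (-42 + 71)) - 24 = (7846 + 29) - 24 = 7875 - 24 = 7851)
(7508 + v)*(6232 + 11438) = (7508 + 7851)*(6232 + 11438) = 15359*17670 = 271393530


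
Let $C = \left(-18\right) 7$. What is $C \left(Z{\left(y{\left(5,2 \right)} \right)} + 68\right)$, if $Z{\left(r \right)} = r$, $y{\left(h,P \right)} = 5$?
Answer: $-9198$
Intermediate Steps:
$C = -126$
$C \left(Z{\left(y{\left(5,2 \right)} \right)} + 68\right) = - 126 \left(5 + 68\right) = \left(-126\right) 73 = -9198$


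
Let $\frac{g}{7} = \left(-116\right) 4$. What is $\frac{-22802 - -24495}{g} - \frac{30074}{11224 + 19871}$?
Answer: $- \frac{150324187}{100996560} \approx -1.4884$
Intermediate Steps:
$g = -3248$ ($g = 7 \left(\left(-116\right) 4\right) = 7 \left(-464\right) = -3248$)
$\frac{-22802 - -24495}{g} - \frac{30074}{11224 + 19871} = \frac{-22802 - -24495}{-3248} - \frac{30074}{11224 + 19871} = \left(-22802 + 24495\right) \left(- \frac{1}{3248}\right) - \frac{30074}{31095} = 1693 \left(- \frac{1}{3248}\right) - \frac{30074}{31095} = - \frac{1693}{3248} - \frac{30074}{31095} = - \frac{150324187}{100996560}$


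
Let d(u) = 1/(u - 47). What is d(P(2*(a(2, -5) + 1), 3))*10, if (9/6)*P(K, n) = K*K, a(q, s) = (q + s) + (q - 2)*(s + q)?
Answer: -30/109 ≈ -0.27523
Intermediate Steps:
a(q, s) = q + s + (-2 + q)*(q + s) (a(q, s) = (q + s) + (-2 + q)*(q + s) = q + s + (-2 + q)*(q + s))
P(K, n) = 2*K²/3 (P(K, n) = 2*(K*K)/3 = 2*K²/3)
d(u) = 1/(-47 + u)
d(P(2*(a(2, -5) + 1), 3))*10 = 10/(-47 + 2*(2*((2² - 1*2 - 1*(-5) + 2*(-5)) + 1))²/3) = 10/(-47 + 2*(2*((4 - 2 + 5 - 10) + 1))²/3) = 10/(-47 + 2*(2*(-3 + 1))²/3) = 10/(-47 + 2*(2*(-2))²/3) = 10/(-47 + (⅔)*(-4)²) = 10/(-47 + (⅔)*16) = 10/(-47 + 32/3) = 10/(-109/3) = -3/109*10 = -30/109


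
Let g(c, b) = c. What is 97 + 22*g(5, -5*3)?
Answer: 207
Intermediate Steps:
97 + 22*g(5, -5*3) = 97 + 22*5 = 97 + 110 = 207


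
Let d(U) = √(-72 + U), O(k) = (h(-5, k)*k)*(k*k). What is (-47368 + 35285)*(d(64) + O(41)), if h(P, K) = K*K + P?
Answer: -1395726614468 - 24166*I*√2 ≈ -1.3957e+12 - 34176.0*I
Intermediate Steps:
h(P, K) = P + K² (h(P, K) = K² + P = P + K²)
O(k) = k³*(-5 + k²) (O(k) = ((-5 + k²)*k)*(k*k) = (k*(-5 + k²))*k² = k³*(-5 + k²))
(-47368 + 35285)*(d(64) + O(41)) = (-47368 + 35285)*(√(-72 + 64) + 41³*(-5 + 41²)) = -12083*(√(-8) + 68921*(-5 + 1681)) = -12083*(2*I*√2 + 68921*1676) = -12083*(2*I*√2 + 115511596) = -12083*(115511596 + 2*I*√2) = -1395726614468 - 24166*I*√2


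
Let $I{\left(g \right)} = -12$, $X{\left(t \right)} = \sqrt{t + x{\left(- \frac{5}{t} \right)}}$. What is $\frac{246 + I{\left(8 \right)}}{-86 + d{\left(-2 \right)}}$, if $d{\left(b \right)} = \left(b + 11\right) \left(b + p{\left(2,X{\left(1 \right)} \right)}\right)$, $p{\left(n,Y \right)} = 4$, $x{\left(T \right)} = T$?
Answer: $- \frac{117}{34} \approx -3.4412$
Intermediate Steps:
$X{\left(t \right)} = \sqrt{t - \frac{5}{t}}$
$d{\left(b \right)} = \left(4 + b\right) \left(11 + b\right)$ ($d{\left(b \right)} = \left(b + 11\right) \left(b + 4\right) = \left(11 + b\right) \left(4 + b\right) = \left(4 + b\right) \left(11 + b\right)$)
$\frac{246 + I{\left(8 \right)}}{-86 + d{\left(-2 \right)}} = \frac{246 - 12}{-86 + \left(44 + \left(-2\right)^{2} + 15 \left(-2\right)\right)} = \frac{234}{-86 + \left(44 + 4 - 30\right)} = \frac{234}{-86 + 18} = \frac{234}{-68} = 234 \left(- \frac{1}{68}\right) = - \frac{117}{34}$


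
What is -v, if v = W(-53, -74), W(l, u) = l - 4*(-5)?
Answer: 33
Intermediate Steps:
W(l, u) = 20 + l (W(l, u) = l + 20 = 20 + l)
v = -33 (v = 20 - 53 = -33)
-v = -1*(-33) = 33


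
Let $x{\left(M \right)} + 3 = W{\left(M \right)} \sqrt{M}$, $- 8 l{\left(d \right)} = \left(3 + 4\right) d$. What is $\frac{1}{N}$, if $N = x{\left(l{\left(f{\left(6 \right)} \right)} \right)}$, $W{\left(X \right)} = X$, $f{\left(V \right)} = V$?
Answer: $- \frac{64}{3279} + \frac{56 i \sqrt{21}}{3279} \approx -0.019518 + 0.078263 i$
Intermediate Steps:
$l{\left(d \right)} = - \frac{7 d}{8}$ ($l{\left(d \right)} = - \frac{\left(3 + 4\right) d}{8} = - \frac{7 d}{8}$)
$x{\left(M \right)} = -3 + M^{\frac{3}{2}}$ ($x{\left(M \right)} = -3 + M \sqrt{M} = -3 + M^{\frac{3}{2}}$)
$N = -3 - \frac{21 i \sqrt{21}}{8}$ ($N = -3 + \left(\left(- \frac{7}{8}\right) 6\right)^{\frac{3}{2}} = -3 + \left(- \frac{21}{4}\right)^{\frac{3}{2}} = -3 - \frac{21 i \sqrt{21}}{8} \approx -3.0 - 12.029 i$)
$\frac{1}{N} = \frac{1}{-3 - \frac{21 i \sqrt{21}}{8}}$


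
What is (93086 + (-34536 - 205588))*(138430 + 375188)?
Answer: -75521363484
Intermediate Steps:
(93086 + (-34536 - 205588))*(138430 + 375188) = (93086 - 240124)*513618 = -147038*513618 = -75521363484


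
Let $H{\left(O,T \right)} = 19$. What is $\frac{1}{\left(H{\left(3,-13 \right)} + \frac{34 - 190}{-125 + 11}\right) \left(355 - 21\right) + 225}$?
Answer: $\frac{19}{133533} \approx 0.00014229$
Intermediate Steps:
$\frac{1}{\left(H{\left(3,-13 \right)} + \frac{34 - 190}{-125 + 11}\right) \left(355 - 21\right) + 225} = \frac{1}{\left(19 + \frac{34 - 190}{-125 + 11}\right) \left(355 - 21\right) + 225} = \frac{1}{\left(19 - \frac{156}{-114}\right) 334 + 225} = \frac{1}{\left(19 - - \frac{26}{19}\right) 334 + 225} = \frac{1}{\left(19 + \frac{26}{19}\right) 334 + 225} = \frac{1}{\frac{387}{19} \cdot 334 + 225} = \frac{1}{\frac{129258}{19} + 225} = \frac{1}{\frac{133533}{19}} = \frac{19}{133533}$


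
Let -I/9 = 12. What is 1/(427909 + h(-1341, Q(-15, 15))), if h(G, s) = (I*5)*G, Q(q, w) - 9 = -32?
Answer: 1/1152049 ≈ 8.6802e-7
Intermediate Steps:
I = -108 (I = -9*12 = -108)
Q(q, w) = -23 (Q(q, w) = 9 - 32 = -23)
h(G, s) = -540*G (h(G, s) = (-108*5)*G = -540*G)
1/(427909 + h(-1341, Q(-15, 15))) = 1/(427909 - 540*(-1341)) = 1/(427909 + 724140) = 1/1152049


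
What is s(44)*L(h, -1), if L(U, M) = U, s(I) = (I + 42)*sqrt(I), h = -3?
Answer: -516*sqrt(11) ≈ -1711.4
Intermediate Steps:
s(I) = sqrt(I)*(42 + I) (s(I) = (42 + I)*sqrt(I) = sqrt(I)*(42 + I))
s(44)*L(h, -1) = (sqrt(44)*(42 + 44))*(-3) = ((2*sqrt(11))*86)*(-3) = (172*sqrt(11))*(-3) = -516*sqrt(11)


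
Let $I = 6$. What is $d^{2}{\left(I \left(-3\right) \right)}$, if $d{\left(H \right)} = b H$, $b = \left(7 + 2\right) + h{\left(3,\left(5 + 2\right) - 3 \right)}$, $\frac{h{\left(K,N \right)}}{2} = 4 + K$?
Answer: $171396$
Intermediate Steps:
$h{\left(K,N \right)} = 8 + 2 K$ ($h{\left(K,N \right)} = 2 \left(4 + K\right) = 8 + 2 K$)
$b = 23$ ($b = \left(7 + 2\right) + \left(8 + 2 \cdot 3\right) = 9 + \left(8 + 6\right) = 9 + 14 = 23$)
$d{\left(H \right)} = 23 H$
$d^{2}{\left(I \left(-3\right) \right)} = \left(23 \cdot 6 \left(-3\right)\right)^{2} = \left(23 \left(-18\right)\right)^{2} = \left(-414\right)^{2} = 171396$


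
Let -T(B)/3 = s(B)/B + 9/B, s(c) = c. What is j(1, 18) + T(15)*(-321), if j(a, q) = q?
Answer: 7794/5 ≈ 1558.8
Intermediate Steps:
T(B) = -3 - 27/B (T(B) = -3*(B/B + 9/B) = -3*(1 + 9/B) = -3 - 27/B)
j(1, 18) + T(15)*(-321) = 18 + (-3 - 27/15)*(-321) = 18 + (-3 - 27*1/15)*(-321) = 18 + (-3 - 9/5)*(-321) = 18 - 24/5*(-321) = 18 + 7704/5 = 7794/5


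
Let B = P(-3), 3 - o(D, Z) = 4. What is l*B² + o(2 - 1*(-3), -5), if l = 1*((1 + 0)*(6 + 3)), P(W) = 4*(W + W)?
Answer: 5183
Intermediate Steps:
P(W) = 8*W (P(W) = 4*(2*W) = 8*W)
o(D, Z) = -1 (o(D, Z) = 3 - 1*4 = 3 - 4 = -1)
B = -24 (B = 8*(-3) = -24)
l = 9 (l = 1*(1*9) = 1*9 = 9)
l*B² + o(2 - 1*(-3), -5) = 9*(-24)² - 1 = 9*576 - 1 = 5184 - 1 = 5183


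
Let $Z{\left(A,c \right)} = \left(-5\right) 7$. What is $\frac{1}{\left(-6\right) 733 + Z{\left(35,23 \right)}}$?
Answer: $- \frac{1}{4433} \approx -0.00022558$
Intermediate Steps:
$Z{\left(A,c \right)} = -35$
$\frac{1}{\left(-6\right) 733 + Z{\left(35,23 \right)}} = \frac{1}{\left(-6\right) 733 - 35} = \frac{1}{-4398 - 35} = \frac{1}{-4433} = - \frac{1}{4433}$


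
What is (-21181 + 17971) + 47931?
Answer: 44721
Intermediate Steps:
(-21181 + 17971) + 47931 = -3210 + 47931 = 44721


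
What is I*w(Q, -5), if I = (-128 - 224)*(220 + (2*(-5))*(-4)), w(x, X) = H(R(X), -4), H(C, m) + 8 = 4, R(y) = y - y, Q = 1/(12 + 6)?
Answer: 366080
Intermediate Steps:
Q = 1/18 ≈ 0.055556
R(y) = 0
H(C, m) = -4 (H(C, m) = -8 + 4 = -4)
w(x, X) = -4
I = -91520 (I = -352*(220 - 10*(-4)) = -352*(220 + 40) = -352*260 = -91520)
I*w(Q, -5) = -91520*(-4) = 366080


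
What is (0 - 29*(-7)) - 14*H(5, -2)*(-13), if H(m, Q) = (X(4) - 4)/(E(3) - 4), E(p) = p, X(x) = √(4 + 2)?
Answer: 931 - 182*√6 ≈ 485.19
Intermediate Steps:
X(x) = √6
H(m, Q) = 4 - √6 (H(m, Q) = (√6 - 4)/(3 - 4) = (-4 + √6)/(-1) = (-4 + √6)*(-1) = 4 - √6)
(0 - 29*(-7)) - 14*H(5, -2)*(-13) = (0 - 29*(-7)) - 14*(4 - √6)*(-13) = (0 + 203) + (-56 + 14*√6)*(-13) = 203 + (728 - 182*√6) = 931 - 182*√6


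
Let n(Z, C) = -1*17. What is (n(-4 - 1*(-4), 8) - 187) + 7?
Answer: -197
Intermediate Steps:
n(Z, C) = -17
(n(-4 - 1*(-4), 8) - 187) + 7 = (-17 - 187) + 7 = -204 + 7 = -197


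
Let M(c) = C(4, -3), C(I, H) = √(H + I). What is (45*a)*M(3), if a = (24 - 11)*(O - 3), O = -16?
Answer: -11115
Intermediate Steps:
M(c) = 1 (M(c) = √(-3 + 4) = √1 = 1)
a = -247 (a = (24 - 11)*(-16 - 3) = 13*(-19) = -247)
(45*a)*M(3) = (45*(-247))*1 = -11115*1 = -11115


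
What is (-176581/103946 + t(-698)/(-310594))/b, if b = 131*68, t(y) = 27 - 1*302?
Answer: -13704103491/71898703738748 ≈ -0.00019060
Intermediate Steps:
t(y) = -275 (t(y) = 27 - 302 = -275)
b = 8908
(-176581/103946 + t(-698)/(-310594))/b = (-176581/103946 - 275/(-310594))/8908 = (-176581*1/103946 - 275*(-1/310594))*(1/8908) = (-176581/103946 + 275/310594)*(1/8908) = -13704103491/8071250981*1/8908 = -13704103491/71898703738748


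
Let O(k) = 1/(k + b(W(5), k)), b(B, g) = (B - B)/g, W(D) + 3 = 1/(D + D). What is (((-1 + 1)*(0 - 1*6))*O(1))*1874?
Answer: 0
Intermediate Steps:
W(D) = -3 + 1/(2*D) (W(D) = -3 + 1/(D + D) = -3 + 1/(2*D))
b(B, g) = 0 (b(B, g) = 0/g = 0)
O(k) = 1/k (O(k) = 1/(k + 0) = 1/k)
(((-1 + 1)*(0 - 1*6))*O(1))*1874 = (((-1 + 1)*(0 - 1*6))/1)*1874 = ((0*(0 - 6))*1)*1874 = ((0*(-6))*1)*1874 = (0*1)*1874 = 0*1874 = 0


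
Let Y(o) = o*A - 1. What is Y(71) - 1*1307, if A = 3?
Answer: -1095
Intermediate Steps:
Y(o) = -1 + 3*o (Y(o) = o*3 - 1 = 3*o - 1 = -1 + 3*o)
Y(71) - 1*1307 = (-1 + 3*71) - 1*1307 = (-1 + 213) - 1307 = 212 - 1307 = -1095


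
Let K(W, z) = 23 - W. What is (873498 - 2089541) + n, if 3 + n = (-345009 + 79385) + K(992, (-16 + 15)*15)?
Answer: -1482639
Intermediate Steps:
n = -266596 (n = -3 + ((-345009 + 79385) + (23 - 1*992)) = -3 + (-265624 + (23 - 992)) = -3 + (-265624 - 969) = -3 - 266593 = -266596)
(873498 - 2089541) + n = (873498 - 2089541) - 266596 = -1216043 - 266596 = -1482639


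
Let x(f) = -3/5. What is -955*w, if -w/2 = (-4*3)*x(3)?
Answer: 13752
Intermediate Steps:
x(f) = -⅗ (x(f) = -3*⅕ = -⅗)
w = -72/5 (w = -2*(-4*3)*(-3)/5 = -(-24)*(-3)/5 = -2*36/5 = -72/5 ≈ -14.400)
-955*w = -955*(-72/5) = 13752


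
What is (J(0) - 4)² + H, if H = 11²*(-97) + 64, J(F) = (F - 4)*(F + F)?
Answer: -11657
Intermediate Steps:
J(F) = 2*F*(-4 + F) (J(F) = (-4 + F)*(2*F) = 2*F*(-4 + F))
H = -11673 (H = 121*(-97) + 64 = -11737 + 64 = -11673)
(J(0) - 4)² + H = (2*0*(-4 + 0) - 4)² - 11673 = (2*0*(-4) - 4)² - 11673 = (0 - 4)² - 11673 = (-4)² - 11673 = 16 - 11673 = -11657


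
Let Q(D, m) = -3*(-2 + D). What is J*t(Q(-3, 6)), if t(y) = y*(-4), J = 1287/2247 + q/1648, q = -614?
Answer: -1853295/154294 ≈ -12.011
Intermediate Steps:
J = 123553/617176 (J = 1287/2247 - 614/1648 = 1287*(1/2247) - 614*1/1648 = 429/749 - 307/824 = 123553/617176 ≈ 0.20019)
Q(D, m) = 6 - 3*D
t(y) = -4*y
J*t(Q(-3, 6)) = 123553*(-4*(6 - 3*(-3)))/617176 = 123553*(-4*(6 + 9))/617176 = 123553*(-4*15)/617176 = (123553/617176)*(-60) = -1853295/154294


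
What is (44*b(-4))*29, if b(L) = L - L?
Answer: 0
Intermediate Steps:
b(L) = 0
(44*b(-4))*29 = (44*0)*29 = 0*29 = 0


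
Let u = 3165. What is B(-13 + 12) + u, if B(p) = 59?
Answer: 3224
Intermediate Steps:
B(-13 + 12) + u = 59 + 3165 = 3224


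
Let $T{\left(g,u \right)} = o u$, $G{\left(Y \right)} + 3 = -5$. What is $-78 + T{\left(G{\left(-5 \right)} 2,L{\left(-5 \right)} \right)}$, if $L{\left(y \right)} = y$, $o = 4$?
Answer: $-98$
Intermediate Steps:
$G{\left(Y \right)} = -8$ ($G{\left(Y \right)} = -3 - 5 = -8$)
$T{\left(g,u \right)} = 4 u$
$-78 + T{\left(G{\left(-5 \right)} 2,L{\left(-5 \right)} \right)} = -78 + 4 \left(-5\right) = -78 - 20 = -98$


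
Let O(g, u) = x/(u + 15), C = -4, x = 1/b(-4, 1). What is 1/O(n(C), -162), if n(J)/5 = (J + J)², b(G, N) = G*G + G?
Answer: -1764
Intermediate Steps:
b(G, N) = G + G² (b(G, N) = G² + G = G + G²)
x = 1/12 (x = 1/(-4*(1 - 4)) = 1/(-4*(-3)) = 1/12 ≈ 0.083333)
n(J) = 20*J² (n(J) = 5*(J + J)² = 5*(2*J)² = 5*(4*J²) = 20*J²)
O(g, u) = 1/(12*(15 + u)) (O(g, u) = (1/12)/(u + 15) = (1/12)/(15 + u) = 1/(12*(15 + u)))
1/O(n(C), -162) = 1/(1/(12*(15 - 162))) = 1/((1/12)/(-147)) = 1/((1/12)*(-1/147)) = 1/(-1/1764) = -1764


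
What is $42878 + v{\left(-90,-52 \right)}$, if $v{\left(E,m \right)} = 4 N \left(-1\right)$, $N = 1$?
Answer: $42874$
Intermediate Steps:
$v{\left(E,m \right)} = -4$ ($v{\left(E,m \right)} = 4 \cdot 1 \left(-1\right) = 4 \left(-1\right) = -4$)
$42878 + v{\left(-90,-52 \right)} = 42878 - 4 = 42874$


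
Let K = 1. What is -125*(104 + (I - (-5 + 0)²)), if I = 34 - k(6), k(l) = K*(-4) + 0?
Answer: -14625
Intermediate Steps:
k(l) = -4 (k(l) = 1*(-4) + 0 = -4 + 0 = -4)
I = 38 (I = 34 - 1*(-4) = 34 + 4 = 38)
-125*(104 + (I - (-5 + 0)²)) = -125*(104 + (38 - (-5 + 0)²)) = -125*(104 + (38 - 1*(-5)²)) = -125*(104 + (38 - 1*25)) = -125*(104 + (38 - 25)) = -125*(104 + 13) = -125*117 = -14625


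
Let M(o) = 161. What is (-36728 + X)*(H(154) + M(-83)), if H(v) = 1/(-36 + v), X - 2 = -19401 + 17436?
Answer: -735090309/118 ≈ -6.2296e+6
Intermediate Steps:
X = -1963 (X = 2 + (-19401 + 17436) = 2 - 1965 = -1963)
(-36728 + X)*(H(154) + M(-83)) = (-36728 - 1963)*(1/(-36 + 154) + 161) = -38691*(1/118 + 161) = -38691*18999/118 = -735090309/118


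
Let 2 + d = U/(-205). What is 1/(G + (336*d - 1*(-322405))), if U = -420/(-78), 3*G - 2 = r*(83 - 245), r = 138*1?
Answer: 1599/502522273 ≈ 3.1819e-6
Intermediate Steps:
r = 138
G = -22354/3 (G = 2/3 + (138*(83 - 245))/3 = 2/3 + (138*(-162))/3 = 2/3 + (1/3)*(-22356) = 2/3 - 7452 = -22354/3 ≈ -7451.3)
U = 70/13 (U = -420*(-1/78) = 70/13 ≈ 5.3846)
d = -1080/533 (d = -2 + (70/13)/(-205) = -2 + (70/13)*(-1/205) = -2 - 14/533 = -1080/533 ≈ -2.0263)
1/(G + (336*d - 1*(-322405))) = 1/(-22354/3 + (336*(-1080/533) - 1*(-322405))) = 1/(-22354/3 + (-362880/533 + 322405)) = 1/(-22354/3 + 171478985/533) = 1/(502522273/1599) = 1599/502522273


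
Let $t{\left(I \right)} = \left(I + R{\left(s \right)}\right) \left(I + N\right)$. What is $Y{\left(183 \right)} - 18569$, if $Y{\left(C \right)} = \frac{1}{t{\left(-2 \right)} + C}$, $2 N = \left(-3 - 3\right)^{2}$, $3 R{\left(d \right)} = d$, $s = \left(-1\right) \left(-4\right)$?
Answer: $- \frac{9600170}{517} \approx -18569.0$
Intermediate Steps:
$s = 4$
$R{\left(d \right)} = \frac{d}{3}$
$N = 18$ ($N = \frac{\left(-3 - 3\right)^{2}}{2} = \frac{\left(-6\right)^{2}}{2} = \frac{1}{2} \cdot 36 = 18$)
$t{\left(I \right)} = \left(18 + I\right) \left(\frac{4}{3} + I\right)$ ($t{\left(I \right)} = \left(I + \frac{1}{3} \cdot 4\right) \left(I + 18\right) = \left(I + \frac{4}{3}\right) \left(18 + I\right) = \left(\frac{4}{3} + I\right) \left(18 + I\right) = \left(18 + I\right) \left(\frac{4}{3} + I\right)$)
$Y{\left(C \right)} = \frac{1}{- \frac{32}{3} + C}$ ($Y{\left(C \right)} = \frac{1}{\left(24 + \left(-2\right)^{2} + \frac{58}{3} \left(-2\right)\right) + C} = \frac{1}{\left(24 + 4 - \frac{116}{3}\right) + C} = \frac{1}{- \frac{32}{3} + C}$)
$Y{\left(183 \right)} - 18569 = \frac{3}{-32 + 3 \cdot 183} - 18569 = \frac{3}{-32 + 549} - 18569 = \frac{3}{517} - 18569 = - \frac{9600170}{517}$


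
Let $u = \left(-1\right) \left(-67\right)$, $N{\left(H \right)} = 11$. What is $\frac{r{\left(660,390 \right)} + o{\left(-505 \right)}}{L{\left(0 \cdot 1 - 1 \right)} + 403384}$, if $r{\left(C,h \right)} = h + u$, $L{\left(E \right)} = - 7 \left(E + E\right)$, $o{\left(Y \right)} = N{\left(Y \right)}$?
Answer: $\frac{26}{22411} \approx 0.0011601$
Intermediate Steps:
$o{\left(Y \right)} = 11$
$L{\left(E \right)} = - 14 E$ ($L{\left(E \right)} = - 7 \cdot 2 E = - 14 E$)
$u = 67$
$r{\left(C,h \right)} = 67 + h$ ($r{\left(C,h \right)} = h + 67 = 67 + h$)
$\frac{r{\left(660,390 \right)} + o{\left(-505 \right)}}{L{\left(0 \cdot 1 - 1 \right)} + 403384} = \frac{\left(67 + 390\right) + 11}{- 14 \left(0 \cdot 1 - 1\right) + 403384} = \frac{457 + 11}{- 14 \left(0 - 1\right) + 403384} = \frac{468}{\left(-14\right) \left(-1\right) + 403384} = \frac{468}{14 + 403384} = \frac{468}{403398} = 468 \cdot \frac{1}{403398} = \frac{26}{22411}$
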